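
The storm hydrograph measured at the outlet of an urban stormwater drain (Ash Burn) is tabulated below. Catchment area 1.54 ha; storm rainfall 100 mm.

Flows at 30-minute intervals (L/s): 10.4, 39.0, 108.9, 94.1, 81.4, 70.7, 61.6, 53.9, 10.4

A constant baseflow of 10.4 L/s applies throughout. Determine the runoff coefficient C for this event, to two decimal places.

ΣQ_DR = 436.8 L/s; V = ΣQ_DR·Δt = 7.862 × 10^5 L.
Runoff depth d = V / A = 51.05 mm.
C = d / P = 51.05 / 100 = 0.51.

C ≈ 0.51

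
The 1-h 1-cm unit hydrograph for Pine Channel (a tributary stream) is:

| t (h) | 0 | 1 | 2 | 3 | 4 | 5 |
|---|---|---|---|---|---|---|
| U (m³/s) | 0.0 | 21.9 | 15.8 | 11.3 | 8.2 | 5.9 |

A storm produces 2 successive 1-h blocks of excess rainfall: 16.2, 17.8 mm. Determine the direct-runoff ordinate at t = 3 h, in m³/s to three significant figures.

By discrete convolution, Q_j = Σ (P_i / 10 mm) · U_{j−i}.
At t = 3 h (j=3): Q = (16.2/10)·11.3 + (17.8/10)·15.8 = 46.4 m³/s.

Q ≈ 46.4 m³/s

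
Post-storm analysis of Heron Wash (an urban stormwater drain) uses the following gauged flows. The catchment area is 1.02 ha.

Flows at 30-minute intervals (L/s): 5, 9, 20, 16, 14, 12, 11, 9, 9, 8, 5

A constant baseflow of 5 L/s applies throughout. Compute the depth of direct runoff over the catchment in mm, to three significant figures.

d ≈ 11.1 mm

Direct runoff: 0.0, 4.0, 15.0, 11.0, 9.0, 7.0, 6.0, 4.0, 4.0, 3.0, 0.0 L/s; ΣQ_DR = 63.00 L/s.
V = ΣQ_DR · Δt = 63.00 × 1800 s = 1.134 × 10^5 L.
Over A = 1.02 ha, depth = V / A = 11.1 mm.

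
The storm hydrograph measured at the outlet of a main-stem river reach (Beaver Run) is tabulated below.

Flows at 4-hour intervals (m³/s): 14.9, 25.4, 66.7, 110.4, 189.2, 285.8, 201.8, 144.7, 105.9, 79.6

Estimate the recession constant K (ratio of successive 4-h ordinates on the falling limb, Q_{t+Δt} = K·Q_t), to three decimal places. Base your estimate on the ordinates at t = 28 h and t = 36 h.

K ≈ 0.742

Using the recession-limb readings at t = 28 h and t = 36 h: Q falls from 144.7 to 79.6 m³/s over 2 intervals.
K = (Q₂/Q₁)^(1/2) = (79.6/144.7)^(1/2) = 0.742.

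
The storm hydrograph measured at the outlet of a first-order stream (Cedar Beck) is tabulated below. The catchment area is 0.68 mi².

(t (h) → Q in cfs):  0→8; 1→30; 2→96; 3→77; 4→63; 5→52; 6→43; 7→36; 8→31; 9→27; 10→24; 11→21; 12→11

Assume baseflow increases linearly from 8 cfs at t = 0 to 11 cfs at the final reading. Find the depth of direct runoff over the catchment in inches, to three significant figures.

d ≈ 0.901 in

Direct runoff: 0.00, 21.75, 87.50, 68.25, 54.00, 42.75, 33.50, 26.25, 21.00, 16.75, 13.50, 10.25, 0.00 cfs; ΣQ_DR = 395.5 cfs.
V = ΣQ_DR · Δt = 395.5 × 3600 s = 1.424 × 10^6 ft³.
Over A = 0.68 mi², depth = V / A = 0.901 in.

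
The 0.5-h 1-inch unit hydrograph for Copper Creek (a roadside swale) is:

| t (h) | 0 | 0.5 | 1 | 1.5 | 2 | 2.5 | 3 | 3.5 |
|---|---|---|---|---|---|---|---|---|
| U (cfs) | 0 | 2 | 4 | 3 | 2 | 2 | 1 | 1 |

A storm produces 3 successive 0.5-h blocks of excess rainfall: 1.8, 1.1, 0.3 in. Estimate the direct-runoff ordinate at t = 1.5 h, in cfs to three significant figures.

By discrete convolution, Q_j = Σ (P_i / 1 in) · U_{j−i}.
At t = 1.5 h (j=3): Q = (1.8/1)·3 + (1.1/1)·4 + (0.3/1)·2 = 10.4 cfs.

Q ≈ 10.4 cfs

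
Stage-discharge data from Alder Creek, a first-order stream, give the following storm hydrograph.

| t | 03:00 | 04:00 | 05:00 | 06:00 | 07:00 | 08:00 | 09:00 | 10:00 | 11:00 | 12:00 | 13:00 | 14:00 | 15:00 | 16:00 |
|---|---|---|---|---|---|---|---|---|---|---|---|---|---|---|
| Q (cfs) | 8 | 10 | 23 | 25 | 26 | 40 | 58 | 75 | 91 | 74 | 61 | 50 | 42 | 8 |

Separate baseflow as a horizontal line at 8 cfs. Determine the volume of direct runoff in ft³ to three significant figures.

V ≈ 1.72 × 10^6 ft³

Direct-runoff ordinates (Q − Q_b): 0.0, 2.0, 15.0, 17.0, 18.0, 32.0, 50.0, 67.0, 83.0, 66.0, 53.0, 42.0, 34.0, 0.0 cfs.
ΣQ_DR = 479.0 cfs.
With Δt = 1 h = 3600 s, V = ΣQ_DR · Δt = 479.0 × 3600 = 1.72 × 10^6 ft³.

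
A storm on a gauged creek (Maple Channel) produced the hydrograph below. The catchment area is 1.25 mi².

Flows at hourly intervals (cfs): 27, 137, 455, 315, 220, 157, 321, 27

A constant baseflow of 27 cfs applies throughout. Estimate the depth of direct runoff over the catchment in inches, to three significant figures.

Direct runoff: 0.0, 110.0, 428.0, 288.0, 193.0, 130.0, 294.0, 0.0 cfs; ΣQ_DR = 1443 cfs.
V = ΣQ_DR · Δt = 1443 × 3600 s = 5.195 × 10^6 ft³.
Over A = 1.25 mi², depth = V / A = 1.79 in.

d ≈ 1.79 in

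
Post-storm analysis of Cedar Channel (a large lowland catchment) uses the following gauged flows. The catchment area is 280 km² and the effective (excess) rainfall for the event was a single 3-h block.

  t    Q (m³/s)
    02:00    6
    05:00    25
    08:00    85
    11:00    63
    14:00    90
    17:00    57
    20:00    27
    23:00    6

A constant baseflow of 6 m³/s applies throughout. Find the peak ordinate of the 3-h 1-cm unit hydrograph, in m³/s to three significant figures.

Direct runoff: 0.0, 19.0, 79.0, 57.0, 84.0, 51.0, 21.0, 0.0 m³/s; ΣQ_DR = 311.0 m³/s, peak = 84.0 m³/s.
Runoff depth d = ΣQ_DR·Δt / A = 311.0 × 10800 / (280 km²) = 12.00 mm.
The 1-cm UH is the DRH scaled by (10 mm)/d, so U_p = 84.0 × 10/12.00 = 70.0 m³/s.

U_p ≈ 70.0 m³/s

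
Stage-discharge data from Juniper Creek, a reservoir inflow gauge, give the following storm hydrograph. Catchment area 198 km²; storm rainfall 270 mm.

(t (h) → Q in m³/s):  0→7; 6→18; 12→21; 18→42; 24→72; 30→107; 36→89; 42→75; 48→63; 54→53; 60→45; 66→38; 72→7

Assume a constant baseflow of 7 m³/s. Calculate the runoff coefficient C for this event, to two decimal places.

C ≈ 0.22

ΣQ_DR = 546.0 m³/s; V = ΣQ_DR·Δt = 1.179 × 10^7 m³.
Runoff depth d = V / A = 59.56 mm.
C = d / P = 59.56 / 270 = 0.22.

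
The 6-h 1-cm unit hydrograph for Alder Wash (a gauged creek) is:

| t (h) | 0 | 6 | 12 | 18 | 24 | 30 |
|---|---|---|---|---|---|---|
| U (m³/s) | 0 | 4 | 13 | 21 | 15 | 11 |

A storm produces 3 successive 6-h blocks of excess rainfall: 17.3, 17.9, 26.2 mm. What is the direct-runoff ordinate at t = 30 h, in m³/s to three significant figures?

Q ≈ 101 m³/s

By discrete convolution, Q_j = Σ (P_i / 10 mm) · U_{j−i}.
At t = 30 h (j=5): Q = (17.3/10)·11 + (17.9/10)·15 + (26.2/10)·21 = 101 m³/s.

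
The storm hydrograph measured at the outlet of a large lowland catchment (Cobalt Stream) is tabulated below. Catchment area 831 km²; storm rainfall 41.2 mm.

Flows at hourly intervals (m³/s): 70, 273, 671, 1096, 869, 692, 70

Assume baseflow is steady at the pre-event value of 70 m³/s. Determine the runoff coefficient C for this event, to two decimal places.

C ≈ 0.34

ΣQ_DR = 3251 m³/s; V = ΣQ_DR·Δt = 1.170 × 10^7 m³.
Runoff depth d = V / A = 14.08 mm.
C = d / P = 14.08 / 41.2 = 0.34.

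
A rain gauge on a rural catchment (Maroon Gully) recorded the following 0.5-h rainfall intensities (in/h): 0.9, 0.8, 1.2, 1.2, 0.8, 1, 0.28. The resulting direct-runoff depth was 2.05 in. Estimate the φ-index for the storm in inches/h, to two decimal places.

Only the 6 blocks with intensity above φ contribute runoff: 0.9, 0.8, 1.2, 1.2, 0.8, 1 in/h.
Σ(I−φ)·Δt = d  ⇒  (0.9+0.8+1.2+1.2+0.8+1 − 6φ)·0.5 = 2.05
φ = (5.900 − 2.05/0.5) / 6 = 0.30 in/h.

φ ≈ 0.30 in/h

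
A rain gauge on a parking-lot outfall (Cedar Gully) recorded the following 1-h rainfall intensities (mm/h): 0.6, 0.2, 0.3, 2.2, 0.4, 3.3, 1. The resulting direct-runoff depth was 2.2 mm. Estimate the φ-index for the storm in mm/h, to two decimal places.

φ ≈ 1.65 mm/h

Only the 2 blocks with intensity above φ contribute runoff: 2.2, 3.3 mm/h.
Σ(I−φ)·Δt = d  ⇒  (2.2+3.3 − 2φ)·1 = 2.2
φ = (5.500 − 2.2/1) / 2 = 1.65 mm/h.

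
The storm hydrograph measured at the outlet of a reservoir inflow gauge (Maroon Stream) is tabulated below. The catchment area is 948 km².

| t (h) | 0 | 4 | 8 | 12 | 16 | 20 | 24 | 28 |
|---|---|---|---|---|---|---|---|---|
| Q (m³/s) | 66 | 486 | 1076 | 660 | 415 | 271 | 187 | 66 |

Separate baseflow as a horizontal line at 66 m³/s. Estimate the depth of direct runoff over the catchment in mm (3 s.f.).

Direct runoff: 0.0, 420.0, 1010.0, 594.0, 349.0, 205.0, 121.0, 0.0 m³/s; ΣQ_DR = 2699 m³/s.
V = ΣQ_DR · Δt = 2699 × 14400 s = 3.887 × 10^7 m³.
Over A = 948 km², depth = V / A = 41.0 mm.

d ≈ 41.0 mm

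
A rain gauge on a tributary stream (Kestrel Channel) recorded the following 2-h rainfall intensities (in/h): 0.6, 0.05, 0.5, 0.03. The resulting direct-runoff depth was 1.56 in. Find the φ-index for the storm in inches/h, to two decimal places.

Only the 2 blocks with intensity above φ contribute runoff: 0.6, 0.5 in/h.
Σ(I−φ)·Δt = d  ⇒  (0.6+0.5 − 2φ)·2 = 1.56
φ = (1.100 − 1.56/2) / 2 = 0.16 in/h.

φ ≈ 0.16 in/h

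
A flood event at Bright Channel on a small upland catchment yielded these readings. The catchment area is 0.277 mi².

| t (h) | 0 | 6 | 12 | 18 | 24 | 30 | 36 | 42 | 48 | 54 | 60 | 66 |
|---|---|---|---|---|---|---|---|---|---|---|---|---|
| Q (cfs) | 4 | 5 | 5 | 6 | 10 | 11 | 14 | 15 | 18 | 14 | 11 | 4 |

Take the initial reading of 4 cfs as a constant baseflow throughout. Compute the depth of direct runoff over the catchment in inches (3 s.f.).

Direct runoff: 0.0, 1.0, 1.0, 2.0, 6.0, 7.0, 10.0, 11.0, 14.0, 10.0, 7.0, 0.0 cfs; ΣQ_DR = 69.00 cfs.
V = ΣQ_DR · Δt = 69.00 × 21600 s = 1.490 × 10^6 ft³.
Over A = 0.277 mi², depth = V / A = 2.32 in.

d ≈ 2.32 in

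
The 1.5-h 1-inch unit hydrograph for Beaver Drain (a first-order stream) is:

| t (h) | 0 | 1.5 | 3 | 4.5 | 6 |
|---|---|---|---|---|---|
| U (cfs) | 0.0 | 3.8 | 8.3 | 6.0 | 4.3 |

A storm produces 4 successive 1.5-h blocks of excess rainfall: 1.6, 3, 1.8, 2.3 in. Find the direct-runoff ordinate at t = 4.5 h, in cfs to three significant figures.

By discrete convolution, Q_j = Σ (P_i / 1 in) · U_{j−i}.
At t = 4.5 h (j=3): Q = (1.6/1)·6.0 + (3/1)·8.3 + (1.8/1)·3.8 + (2.3/1)·0.0 = 41.3 cfs.

Q ≈ 41.3 cfs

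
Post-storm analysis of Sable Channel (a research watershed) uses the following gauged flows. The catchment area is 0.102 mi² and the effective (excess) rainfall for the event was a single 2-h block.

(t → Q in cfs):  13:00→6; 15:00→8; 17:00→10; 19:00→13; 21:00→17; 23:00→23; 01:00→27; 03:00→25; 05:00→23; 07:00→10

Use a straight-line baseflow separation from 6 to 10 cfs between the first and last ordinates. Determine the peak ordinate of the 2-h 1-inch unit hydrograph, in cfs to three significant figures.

Direct runoff: 0.00, 1.56, 3.11, 5.67, 9.22, 14.78, 18.33, 15.89, 13.44, 0.00 cfs; ΣQ_DR = 82.00 cfs, peak = 18.33 cfs.
Runoff depth d = ΣQ_DR·Δt / A = 82.00 × 7200 / (0.102 mi²) = 2.491 in.
The 1-inch UH is the DRH scaled by (1 in)/d, so U_p = 18.33 × 1/2.491 = 7.36 cfs.

U_p ≈ 7.36 cfs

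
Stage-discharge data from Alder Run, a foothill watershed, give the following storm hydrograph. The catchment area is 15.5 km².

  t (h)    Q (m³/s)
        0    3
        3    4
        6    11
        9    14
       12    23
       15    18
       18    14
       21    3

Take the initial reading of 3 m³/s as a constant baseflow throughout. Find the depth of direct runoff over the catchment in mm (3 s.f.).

d ≈ 46.0 mm

Direct runoff: 0.0, 1.0, 8.0, 11.0, 20.0, 15.0, 11.0, 0.0 m³/s; ΣQ_DR = 66.00 m³/s.
V = ΣQ_DR · Δt = 66.00 × 10800 s = 7.128 × 10^5 m³.
Over A = 15.5 km², depth = V / A = 46.0 mm.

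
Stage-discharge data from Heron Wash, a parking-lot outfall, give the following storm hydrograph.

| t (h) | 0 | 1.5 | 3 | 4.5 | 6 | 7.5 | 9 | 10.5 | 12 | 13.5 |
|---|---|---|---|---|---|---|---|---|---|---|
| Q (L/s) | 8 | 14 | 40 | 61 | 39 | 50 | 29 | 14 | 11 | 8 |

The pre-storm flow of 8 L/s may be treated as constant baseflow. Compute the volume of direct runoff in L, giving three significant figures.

Direct-runoff ordinates (Q − Q_b): 0.0, 6.0, 32.0, 53.0, 31.0, 42.0, 21.0, 6.0, 3.0, 0.0 L/s.
ΣQ_DR = 194.0 L/s.
With Δt = 1.5 h = 5400 s, V = ΣQ_DR · Δt = 194.0 × 5400 = 1.05 × 10^6 L.

V ≈ 1.05 × 10^6 L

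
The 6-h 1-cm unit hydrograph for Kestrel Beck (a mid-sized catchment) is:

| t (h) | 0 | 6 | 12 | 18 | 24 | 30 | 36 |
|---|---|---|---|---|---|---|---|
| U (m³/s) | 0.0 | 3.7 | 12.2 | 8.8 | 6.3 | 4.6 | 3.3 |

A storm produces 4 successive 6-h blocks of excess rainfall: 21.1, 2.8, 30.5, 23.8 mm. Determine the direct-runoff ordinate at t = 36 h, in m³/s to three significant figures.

Q ≈ 48.4 m³/s

By discrete convolution, Q_j = Σ (P_i / 10 mm) · U_{j−i}.
At t = 36 h (j=6): Q = (21.1/10)·3.3 + (2.8/10)·4.6 + (30.5/10)·6.3 + (23.8/10)·8.8 = 48.4 m³/s.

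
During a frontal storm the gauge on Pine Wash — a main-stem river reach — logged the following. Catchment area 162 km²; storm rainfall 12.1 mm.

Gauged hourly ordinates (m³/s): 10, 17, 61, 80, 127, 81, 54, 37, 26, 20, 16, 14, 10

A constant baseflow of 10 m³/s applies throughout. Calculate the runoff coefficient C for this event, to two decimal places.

ΣQ_DR = 423.0 m³/s; V = ΣQ_DR·Δt = 1.523 × 10^6 m³.
Runoff depth d = V / A = 9.400 mm.
C = d / P = 9.400 / 12.1 = 0.78.

C ≈ 0.78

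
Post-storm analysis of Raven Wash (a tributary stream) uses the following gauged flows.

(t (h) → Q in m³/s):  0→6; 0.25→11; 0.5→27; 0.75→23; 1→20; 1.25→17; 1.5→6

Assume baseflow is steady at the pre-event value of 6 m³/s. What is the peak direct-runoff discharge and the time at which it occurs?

Subtracting baseflow gives direct-runoff ordinates: 0.0, 5.0, 21.0, 17.0, 14.0, 11.0, 0.0 m³/s.
The maximum is 21.0 m³/s, occurring at the reading for t = 0.5 h.

Q_p = 21.0 m³/s at t = 0.5 h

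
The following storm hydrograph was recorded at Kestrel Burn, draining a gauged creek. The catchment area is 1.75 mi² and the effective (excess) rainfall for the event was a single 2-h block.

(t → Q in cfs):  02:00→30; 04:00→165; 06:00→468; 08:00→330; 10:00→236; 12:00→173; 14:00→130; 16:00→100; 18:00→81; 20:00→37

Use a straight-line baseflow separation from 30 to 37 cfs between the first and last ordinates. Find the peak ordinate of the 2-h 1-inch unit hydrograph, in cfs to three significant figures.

U_p ≈ 174 cfs

Direct runoff: 0.00, 134.22, 436.44, 297.67, 202.89, 139.11, 95.33, 64.56, 44.78, 0.00 cfs; ΣQ_DR = 1415 cfs, peak = 436.44 cfs.
Runoff depth d = ΣQ_DR·Δt / A = 1415 × 7200 / (1.75 mi²) = 2.506 in.
The 1-inch UH is the DRH scaled by (1 in)/d, so U_p = 436.44 × 1/2.506 = 174 cfs.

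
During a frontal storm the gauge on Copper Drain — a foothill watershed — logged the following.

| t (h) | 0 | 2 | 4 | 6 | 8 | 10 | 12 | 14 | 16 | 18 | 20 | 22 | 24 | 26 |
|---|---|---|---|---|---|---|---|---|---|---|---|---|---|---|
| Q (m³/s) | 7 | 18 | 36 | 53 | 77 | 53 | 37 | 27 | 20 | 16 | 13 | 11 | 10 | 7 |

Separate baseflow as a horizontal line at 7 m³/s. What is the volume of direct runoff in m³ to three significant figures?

V ≈ 2.07 × 10^6 m³

Direct-runoff ordinates (Q − Q_b): 0.0, 11.0, 29.0, 46.0, 70.0, 46.0, 30.0, 20.0, 13.0, 9.0, 6.0, 4.0, 3.0, 0.0 m³/s.
ΣQ_DR = 287.0 m³/s.
With Δt = 2 h = 7200 s, V = ΣQ_DR · Δt = 287.0 × 7200 = 2.07 × 10^6 m³.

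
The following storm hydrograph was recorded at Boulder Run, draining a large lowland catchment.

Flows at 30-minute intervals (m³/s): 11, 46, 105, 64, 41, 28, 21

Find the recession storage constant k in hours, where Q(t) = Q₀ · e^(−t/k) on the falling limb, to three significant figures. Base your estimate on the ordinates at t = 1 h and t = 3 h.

k ≈ 1.24 h

On the falling limb, Q drops from 105 to 21 m³/s between t = 1 h and t = 3 h (Δt = 2 h).
k = −Δt / ln(Q₂/Q₁) = −2 / ln(21/105) = 1.24 h.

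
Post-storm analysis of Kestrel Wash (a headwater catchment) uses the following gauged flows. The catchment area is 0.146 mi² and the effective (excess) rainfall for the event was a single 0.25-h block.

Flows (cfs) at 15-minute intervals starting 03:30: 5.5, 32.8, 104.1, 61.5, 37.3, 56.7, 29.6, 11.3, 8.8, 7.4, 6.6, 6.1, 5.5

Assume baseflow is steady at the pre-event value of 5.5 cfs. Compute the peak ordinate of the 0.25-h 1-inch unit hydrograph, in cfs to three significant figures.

Direct runoff: 0.0, 27.3, 98.6, 56.0, 31.8, 51.2, 24.1, 5.8, 3.3, 1.9, 1.1, 0.6, 0.0 cfs; ΣQ_DR = 301.7 cfs, peak = 98.6 cfs.
Runoff depth d = ΣQ_DR·Δt / A = 301.7 × 900 / (0.146 mi²) = 0.8005 in.
The 1-inch UH is the DRH scaled by (1 in)/d, so U_p = 98.6 × 1/0.8005 = 123 cfs.

U_p ≈ 123 cfs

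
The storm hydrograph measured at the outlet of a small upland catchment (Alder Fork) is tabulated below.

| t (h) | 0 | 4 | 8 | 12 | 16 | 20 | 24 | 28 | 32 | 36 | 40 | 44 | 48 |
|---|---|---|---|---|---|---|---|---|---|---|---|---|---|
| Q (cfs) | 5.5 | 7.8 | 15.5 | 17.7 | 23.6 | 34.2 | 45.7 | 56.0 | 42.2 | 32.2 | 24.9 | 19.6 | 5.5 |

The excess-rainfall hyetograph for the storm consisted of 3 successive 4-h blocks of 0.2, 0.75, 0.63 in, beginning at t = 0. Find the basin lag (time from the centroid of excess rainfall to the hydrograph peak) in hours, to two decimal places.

Centroid of excess rainfall: t_c = Σ P_i·t̄_i / ΣP_i = 7.0886 h (block centres at 2, 6, 10 h).
Hydrograph peak occurs at t = 28 h, so basin lag t_L = 28 − 7.0886 = 20.91 h.

t_L ≈ 20.91 h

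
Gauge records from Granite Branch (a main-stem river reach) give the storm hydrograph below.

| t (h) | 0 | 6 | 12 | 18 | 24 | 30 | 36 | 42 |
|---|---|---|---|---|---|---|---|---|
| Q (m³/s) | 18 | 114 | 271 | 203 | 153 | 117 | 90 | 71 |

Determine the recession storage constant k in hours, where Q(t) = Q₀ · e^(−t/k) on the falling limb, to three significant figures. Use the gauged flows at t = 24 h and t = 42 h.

k ≈ 23.4 h

On the falling limb, Q drops from 153 to 71 m³/s between t = 24 h and t = 42 h (Δt = 18 h).
k = −Δt / ln(Q₂/Q₁) = −18 / ln(71/153) = 23.4 h.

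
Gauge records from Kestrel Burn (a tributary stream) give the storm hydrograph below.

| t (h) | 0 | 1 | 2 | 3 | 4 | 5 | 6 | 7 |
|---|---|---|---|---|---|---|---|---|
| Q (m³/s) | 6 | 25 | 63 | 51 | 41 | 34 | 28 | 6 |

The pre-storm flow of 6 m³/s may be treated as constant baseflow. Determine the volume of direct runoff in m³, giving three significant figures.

V ≈ 7.42 × 10^5 m³

Direct-runoff ordinates (Q − Q_b): 0.0, 19.0, 57.0, 45.0, 35.0, 28.0, 22.0, 0.0 m³/s.
ΣQ_DR = 206.0 m³/s.
With Δt = 1 h = 3600 s, V = ΣQ_DR · Δt = 206.0 × 3600 = 7.42 × 10^5 m³.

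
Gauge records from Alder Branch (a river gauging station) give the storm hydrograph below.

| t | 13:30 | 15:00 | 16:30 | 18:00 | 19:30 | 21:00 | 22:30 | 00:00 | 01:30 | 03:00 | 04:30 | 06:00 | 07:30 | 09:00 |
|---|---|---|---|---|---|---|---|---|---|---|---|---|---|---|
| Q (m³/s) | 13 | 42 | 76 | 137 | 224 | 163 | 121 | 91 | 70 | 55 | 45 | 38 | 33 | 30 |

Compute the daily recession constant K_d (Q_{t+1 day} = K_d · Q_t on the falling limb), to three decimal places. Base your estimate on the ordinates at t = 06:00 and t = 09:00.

K_d ≈ 0.151

Between t = 06:00 and t = 09:00 the flow falls from 38 to 30 m³/s over 2×1.5 h = 3 h.
Per-interval ratio K = (30/38)^(1/2) = 0.8885; K_d = K^(24/1.5) = 0.151.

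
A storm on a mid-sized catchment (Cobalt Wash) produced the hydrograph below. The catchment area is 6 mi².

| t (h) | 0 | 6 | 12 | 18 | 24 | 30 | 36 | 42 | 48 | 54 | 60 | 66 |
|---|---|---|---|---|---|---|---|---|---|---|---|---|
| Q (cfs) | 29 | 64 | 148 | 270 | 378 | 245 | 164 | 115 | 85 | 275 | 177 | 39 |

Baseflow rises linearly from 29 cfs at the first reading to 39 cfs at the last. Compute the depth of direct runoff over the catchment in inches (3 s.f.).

Direct runoff: 0.00, 34.09, 117.18, 238.27, 345.36, 211.45, 129.55, 79.64, 48.73, 237.82, 138.91, 0.00 cfs; ΣQ_DR = 1581 cfs.
V = ΣQ_DR · Δt = 1581 × 21600 s = 3.415 × 10^7 ft³.
Over A = 6 mi², depth = V / A = 2.45 in.

d ≈ 2.45 in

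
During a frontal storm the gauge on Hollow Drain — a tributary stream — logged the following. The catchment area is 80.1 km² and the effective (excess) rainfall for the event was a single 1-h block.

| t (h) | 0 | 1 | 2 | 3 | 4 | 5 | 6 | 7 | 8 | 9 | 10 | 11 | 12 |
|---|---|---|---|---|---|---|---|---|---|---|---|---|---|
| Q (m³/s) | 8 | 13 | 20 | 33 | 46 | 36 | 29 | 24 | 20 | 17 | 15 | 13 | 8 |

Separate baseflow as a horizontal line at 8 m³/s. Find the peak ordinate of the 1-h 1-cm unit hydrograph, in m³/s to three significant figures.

U_p ≈ 47.5 m³/s

Direct runoff: 0.0, 5.0, 12.0, 25.0, 38.0, 28.0, 21.0, 16.0, 12.0, 9.0, 7.0, 5.0, 0.0 m³/s; ΣQ_DR = 178.0 m³/s, peak = 38.0 m³/s.
Runoff depth d = ΣQ_DR·Δt / A = 178.0 × 3600 / (80.1 km²) = 8.000 mm.
The 1-cm UH is the DRH scaled by (10 mm)/d, so U_p = 38.0 × 10/8.000 = 47.5 m³/s.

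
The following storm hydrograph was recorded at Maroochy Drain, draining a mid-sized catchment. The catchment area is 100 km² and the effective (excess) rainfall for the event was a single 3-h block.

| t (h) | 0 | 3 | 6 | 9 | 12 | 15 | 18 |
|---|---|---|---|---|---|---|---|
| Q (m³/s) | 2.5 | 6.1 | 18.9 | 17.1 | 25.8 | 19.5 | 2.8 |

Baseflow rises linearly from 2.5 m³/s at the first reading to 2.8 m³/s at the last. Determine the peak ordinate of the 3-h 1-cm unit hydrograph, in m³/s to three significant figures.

U_p ≈ 28.8 m³/s

Direct runoff: 0.00, 3.55, 16.30, 14.45, 23.10, 16.75, 0.00 m³/s; ΣQ_DR = 74.15 m³/s, peak = 23.10 m³/s.
Runoff depth d = ΣQ_DR·Δt / A = 74.15 × 10800 / (100 km²) = 8.008 mm.
The 1-cm UH is the DRH scaled by (10 mm)/d, so U_p = 23.10 × 10/8.008 = 28.8 m³/s.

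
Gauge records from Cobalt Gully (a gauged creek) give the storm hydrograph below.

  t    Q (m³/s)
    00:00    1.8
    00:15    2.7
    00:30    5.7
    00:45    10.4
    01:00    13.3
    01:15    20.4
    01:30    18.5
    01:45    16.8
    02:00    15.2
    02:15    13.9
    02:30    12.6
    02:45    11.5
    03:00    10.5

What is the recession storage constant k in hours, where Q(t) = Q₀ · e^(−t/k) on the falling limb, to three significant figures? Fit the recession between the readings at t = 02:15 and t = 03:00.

k ≈ 2.67 h

On the falling limb, Q drops from 13.9 to 10.5 m³/s between t = 02:15 and t = 03:00 (Δt = 0.75 h).
k = −Δt / ln(Q₂/Q₁) = −0.75 / ln(10.5/13.9) = 2.67 h.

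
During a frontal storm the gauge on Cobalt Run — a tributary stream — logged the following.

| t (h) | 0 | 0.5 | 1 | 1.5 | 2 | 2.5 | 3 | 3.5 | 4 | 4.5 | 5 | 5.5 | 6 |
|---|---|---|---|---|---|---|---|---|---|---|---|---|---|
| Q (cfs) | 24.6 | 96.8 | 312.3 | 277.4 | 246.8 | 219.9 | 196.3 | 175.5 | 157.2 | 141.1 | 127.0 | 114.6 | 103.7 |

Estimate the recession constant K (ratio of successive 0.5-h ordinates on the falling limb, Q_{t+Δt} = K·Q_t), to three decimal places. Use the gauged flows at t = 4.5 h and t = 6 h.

K ≈ 0.902

Using the recession-limb readings at t = 4.5 h and t = 6 h: Q falls from 141.1 to 103.7 cfs over 3 intervals.
K = (Q₂/Q₁)^(1/3) = (103.7/141.1)^(1/3) = 0.902.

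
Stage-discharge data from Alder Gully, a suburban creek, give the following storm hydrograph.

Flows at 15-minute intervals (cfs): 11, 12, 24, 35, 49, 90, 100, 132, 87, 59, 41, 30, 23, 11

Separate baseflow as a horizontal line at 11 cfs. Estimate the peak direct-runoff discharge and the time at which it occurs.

Q_p = 121.0 cfs at t = 1.75 h

Subtracting baseflow gives direct-runoff ordinates: 0.0, 1.0, 13.0, 24.0, 38.0, 79.0, 89.0, 121.0, 76.0, 48.0, 30.0, 19.0, 12.0, 0.0 cfs.
The maximum is 121.0 cfs, occurring at the reading for t = 1.75 h.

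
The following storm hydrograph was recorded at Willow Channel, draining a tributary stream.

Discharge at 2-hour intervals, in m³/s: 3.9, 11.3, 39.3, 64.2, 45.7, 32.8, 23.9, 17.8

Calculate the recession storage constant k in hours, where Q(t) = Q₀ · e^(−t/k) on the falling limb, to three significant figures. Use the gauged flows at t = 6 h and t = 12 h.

On the falling limb, Q drops from 64.2 to 23.9 m³/s between t = 6 h and t = 12 h (Δt = 6 h).
k = −Δt / ln(Q₂/Q₁) = −6 / ln(23.9/64.2) = 6.07 h.

k ≈ 6.07 h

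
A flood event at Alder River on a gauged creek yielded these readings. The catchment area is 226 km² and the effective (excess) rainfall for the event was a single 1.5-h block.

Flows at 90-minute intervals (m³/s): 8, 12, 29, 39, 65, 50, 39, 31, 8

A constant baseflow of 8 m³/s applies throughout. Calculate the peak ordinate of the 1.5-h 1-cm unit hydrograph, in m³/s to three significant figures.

U_p ≈ 114 m³/s

Direct runoff: 0.0, 4.0, 21.0, 31.0, 57.0, 42.0, 31.0, 23.0, 0.0 m³/s; ΣQ_DR = 209.0 m³/s, peak = 57.0 m³/s.
Runoff depth d = ΣQ_DR·Δt / A = 209.0 × 5400 / (226 km²) = 4.994 mm.
The 1-cm UH is the DRH scaled by (10 mm)/d, so U_p = 57.0 × 10/4.994 = 114 m³/s.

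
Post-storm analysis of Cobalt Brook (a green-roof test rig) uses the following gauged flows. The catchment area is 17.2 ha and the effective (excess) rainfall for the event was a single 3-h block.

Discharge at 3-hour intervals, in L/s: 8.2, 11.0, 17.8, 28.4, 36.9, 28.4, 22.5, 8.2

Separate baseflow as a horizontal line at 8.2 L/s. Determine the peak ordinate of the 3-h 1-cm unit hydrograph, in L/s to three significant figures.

U_p ≈ 47.7 L/s

Direct runoff: 0.0, 2.8, 9.6, 20.2, 28.7, 20.2, 14.3, 0.0 L/s; ΣQ_DR = 95.80 L/s, peak = 28.7 L/s.
Runoff depth d = ΣQ_DR·Δt / A = 95.80 × 10800 / (17.2 ha) = 6.015 mm.
The 1-cm UH is the DRH scaled by (10 mm)/d, so U_p = 28.7 × 10/6.015 = 47.7 L/s.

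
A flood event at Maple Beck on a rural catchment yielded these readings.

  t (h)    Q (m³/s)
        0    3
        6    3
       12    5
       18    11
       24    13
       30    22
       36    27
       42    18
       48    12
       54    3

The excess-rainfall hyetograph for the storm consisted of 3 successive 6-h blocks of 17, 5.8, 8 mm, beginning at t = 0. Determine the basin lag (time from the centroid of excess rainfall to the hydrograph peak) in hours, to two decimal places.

t_L ≈ 28.75 h

Centroid of excess rainfall: t_c = Σ P_i·t̄_i / ΣP_i = 7.2468 h (block centres at 3, 9, 15 h).
Hydrograph peak occurs at t = 36 h, so basin lag t_L = 36 − 7.2468 = 28.75 h.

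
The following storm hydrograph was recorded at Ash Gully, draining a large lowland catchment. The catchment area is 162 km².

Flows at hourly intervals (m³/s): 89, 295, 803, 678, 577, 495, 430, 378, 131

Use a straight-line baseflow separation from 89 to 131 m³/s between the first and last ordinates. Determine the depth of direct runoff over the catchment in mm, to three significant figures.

Direct runoff: 0.00, 200.75, 703.50, 573.25, 467.00, 379.75, 309.50, 252.25, 0.00 m³/s; ΣQ_DR = 2886 m³/s.
V = ΣQ_DR · Δt = 2886 × 3600 s = 1.039 × 10^7 m³.
Over A = 162 km², depth = V / A = 64.1 mm.

d ≈ 64.1 mm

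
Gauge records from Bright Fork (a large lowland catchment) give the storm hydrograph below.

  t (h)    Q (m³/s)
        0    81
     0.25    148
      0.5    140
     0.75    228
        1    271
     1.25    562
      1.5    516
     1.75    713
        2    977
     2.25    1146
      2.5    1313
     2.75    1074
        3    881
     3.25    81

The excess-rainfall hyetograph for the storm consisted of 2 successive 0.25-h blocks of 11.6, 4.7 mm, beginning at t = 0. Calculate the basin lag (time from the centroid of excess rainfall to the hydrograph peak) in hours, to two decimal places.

Centroid of excess rainfall: t_c = Σ P_i·t̄_i / ΣP_i = 0.1971 h (block centres at 0.125, 0.375 h).
Hydrograph peak occurs at t = 2.5 h, so basin lag t_L = 2.5 − 0.1971 = 2.30 h.

t_L ≈ 2.30 h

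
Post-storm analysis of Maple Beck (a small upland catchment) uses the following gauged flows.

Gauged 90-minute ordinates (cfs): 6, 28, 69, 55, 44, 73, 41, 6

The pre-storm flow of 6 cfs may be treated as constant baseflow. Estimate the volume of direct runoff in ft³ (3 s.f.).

V ≈ 1.48 × 10^6 ft³

Direct-runoff ordinates (Q − Q_b): 0.0, 22.0, 63.0, 49.0, 38.0, 67.0, 35.0, 0.0 cfs.
ΣQ_DR = 274.0 cfs.
With Δt = 1.5 h = 5400 s, V = ΣQ_DR · Δt = 274.0 × 5400 = 1.48 × 10^6 ft³.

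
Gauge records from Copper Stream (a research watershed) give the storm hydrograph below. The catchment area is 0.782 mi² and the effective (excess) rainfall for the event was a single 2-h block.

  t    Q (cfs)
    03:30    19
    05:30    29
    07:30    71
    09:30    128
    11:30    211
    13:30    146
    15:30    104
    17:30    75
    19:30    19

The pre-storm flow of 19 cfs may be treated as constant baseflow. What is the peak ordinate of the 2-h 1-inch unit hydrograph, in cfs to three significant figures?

Direct runoff: 0.0, 10.0, 52.0, 109.0, 192.0, 127.0, 85.0, 56.0, 0.0 cfs; ΣQ_DR = 631.0 cfs, peak = 192.0 cfs.
Runoff depth d = ΣQ_DR·Δt / A = 631.0 × 7200 / (0.782 mi²) = 2.501 in.
The 1-inch UH is the DRH scaled by (1 in)/d, so U_p = 192.0 × 1/2.501 = 76.8 cfs.

U_p ≈ 76.8 cfs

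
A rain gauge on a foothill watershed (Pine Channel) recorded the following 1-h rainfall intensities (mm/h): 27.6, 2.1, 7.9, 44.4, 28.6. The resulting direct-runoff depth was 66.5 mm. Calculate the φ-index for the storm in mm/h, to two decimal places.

Only the 3 blocks with intensity above φ contribute runoff: 27.6, 44.4, 28.6 mm/h.
Σ(I−φ)·Δt = d  ⇒  (27.6+44.4+28.6 − 3φ)·1 = 66.5
φ = (100.6 − 66.5/1) / 3 = 11.37 mm/h.

φ ≈ 11.37 mm/h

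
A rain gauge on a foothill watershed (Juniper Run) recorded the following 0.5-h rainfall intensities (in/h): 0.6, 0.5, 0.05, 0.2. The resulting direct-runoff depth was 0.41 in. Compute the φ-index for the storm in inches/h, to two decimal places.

φ ≈ 0.16 in/h

Only the 3 blocks with intensity above φ contribute runoff: 0.6, 0.5, 0.2 in/h.
Σ(I−φ)·Δt = d  ⇒  (0.6+0.5+0.2 − 3φ)·0.5 = 0.41
φ = (1.300 − 0.41/0.5) / 3 = 0.16 in/h.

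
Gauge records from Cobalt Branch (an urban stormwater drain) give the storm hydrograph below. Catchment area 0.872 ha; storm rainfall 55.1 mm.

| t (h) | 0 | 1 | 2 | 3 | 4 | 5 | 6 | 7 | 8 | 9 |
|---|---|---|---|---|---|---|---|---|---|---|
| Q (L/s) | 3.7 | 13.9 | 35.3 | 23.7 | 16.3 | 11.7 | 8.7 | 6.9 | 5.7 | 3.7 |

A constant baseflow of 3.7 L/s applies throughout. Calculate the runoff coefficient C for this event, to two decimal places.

ΣQ_DR = 92.60 L/s; V = ΣQ_DR·Δt = 3.334 × 10^5 L.
Runoff depth d = V / A = 38.23 mm.
C = d / P = 38.23 / 55.1 = 0.69.

C ≈ 0.69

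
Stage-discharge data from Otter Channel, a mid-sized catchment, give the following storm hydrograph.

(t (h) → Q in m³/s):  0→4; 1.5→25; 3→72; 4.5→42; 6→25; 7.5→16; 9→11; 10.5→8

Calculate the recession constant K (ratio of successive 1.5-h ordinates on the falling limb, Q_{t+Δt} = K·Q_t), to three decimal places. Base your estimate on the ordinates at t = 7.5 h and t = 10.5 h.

K ≈ 0.707

Using the recession-limb readings at t = 7.5 h and t = 10.5 h: Q falls from 16 to 8 m³/s over 2 intervals.
K = (Q₂/Q₁)^(1/2) = (8/16)^(1/2) = 0.707.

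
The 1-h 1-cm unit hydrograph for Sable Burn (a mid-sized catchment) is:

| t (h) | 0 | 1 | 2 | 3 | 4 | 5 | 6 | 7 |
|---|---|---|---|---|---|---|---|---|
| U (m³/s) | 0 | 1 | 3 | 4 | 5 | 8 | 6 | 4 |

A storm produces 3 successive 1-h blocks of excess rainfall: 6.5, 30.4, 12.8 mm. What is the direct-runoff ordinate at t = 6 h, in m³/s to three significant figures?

Q ≈ 34.6 m³/s

By discrete convolution, Q_j = Σ (P_i / 10 mm) · U_{j−i}.
At t = 6 h (j=6): Q = (6.5/10)·6 + (30.4/10)·8 + (12.8/10)·5 = 34.6 m³/s.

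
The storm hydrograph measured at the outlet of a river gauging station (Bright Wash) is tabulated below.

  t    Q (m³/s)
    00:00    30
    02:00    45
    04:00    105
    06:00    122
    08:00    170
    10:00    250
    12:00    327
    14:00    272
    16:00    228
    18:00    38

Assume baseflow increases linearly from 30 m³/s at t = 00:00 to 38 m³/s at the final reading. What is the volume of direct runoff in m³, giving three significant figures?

V ≈ 8.98 × 10^6 m³

Direct-runoff ordinates (Q − Q_b): 0.00, 14.11, 73.22, 89.33, 136.44, 215.56, 291.67, 235.78, 190.89, 0.00 m³/s.
ΣQ_DR = 1247 m³/s.
With Δt = 2 h = 7200 s, V = ΣQ_DR · Δt = 1247 × 7200 = 8.98 × 10^6 m³.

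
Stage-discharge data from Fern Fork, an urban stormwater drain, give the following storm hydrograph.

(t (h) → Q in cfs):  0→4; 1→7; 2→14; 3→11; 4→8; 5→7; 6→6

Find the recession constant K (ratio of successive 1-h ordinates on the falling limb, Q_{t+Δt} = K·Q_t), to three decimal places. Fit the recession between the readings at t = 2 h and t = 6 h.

Using the recession-limb readings at t = 2 h and t = 6 h: Q falls from 14 to 6 cfs over 4 intervals.
K = (Q₂/Q₁)^(1/4) = (6/14)^(1/4) = 0.809.

K ≈ 0.809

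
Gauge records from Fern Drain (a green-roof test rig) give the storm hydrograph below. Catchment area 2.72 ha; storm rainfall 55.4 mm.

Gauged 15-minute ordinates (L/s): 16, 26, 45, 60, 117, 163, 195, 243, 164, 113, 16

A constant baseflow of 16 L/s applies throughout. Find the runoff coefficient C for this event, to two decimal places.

ΣQ_DR = 982.0 L/s; V = ΣQ_DR·Δt = 8.838 × 10^5 L.
Runoff depth d = V / A = 32.49 mm.
C = d / P = 32.49 / 55.4 = 0.59.

C ≈ 0.59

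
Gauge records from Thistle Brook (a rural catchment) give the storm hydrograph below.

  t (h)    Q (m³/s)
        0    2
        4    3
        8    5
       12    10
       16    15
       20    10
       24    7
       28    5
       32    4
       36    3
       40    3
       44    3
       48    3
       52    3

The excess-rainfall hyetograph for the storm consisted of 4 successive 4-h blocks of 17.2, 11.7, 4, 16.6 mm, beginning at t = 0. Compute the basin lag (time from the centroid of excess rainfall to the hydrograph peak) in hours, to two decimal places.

Centroid of excess rainfall: t_c = Σ P_i·t̄_i / ΣP_i = 7.6162 h (block centres at 2, 6, 10, 14 h).
Hydrograph peak occurs at t = 16 h, so basin lag t_L = 16 − 7.6162 = 8.38 h.

t_L ≈ 8.38 h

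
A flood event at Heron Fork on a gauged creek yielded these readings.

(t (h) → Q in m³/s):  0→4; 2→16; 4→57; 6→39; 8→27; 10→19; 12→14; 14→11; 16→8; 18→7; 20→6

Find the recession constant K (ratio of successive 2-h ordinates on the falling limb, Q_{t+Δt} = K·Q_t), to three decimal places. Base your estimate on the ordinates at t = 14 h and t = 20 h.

Using the recession-limb readings at t = 14 h and t = 20 h: Q falls from 11 to 6 m³/s over 3 intervals.
K = (Q₂/Q₁)^(1/3) = (6/11)^(1/3) = 0.817.

K ≈ 0.817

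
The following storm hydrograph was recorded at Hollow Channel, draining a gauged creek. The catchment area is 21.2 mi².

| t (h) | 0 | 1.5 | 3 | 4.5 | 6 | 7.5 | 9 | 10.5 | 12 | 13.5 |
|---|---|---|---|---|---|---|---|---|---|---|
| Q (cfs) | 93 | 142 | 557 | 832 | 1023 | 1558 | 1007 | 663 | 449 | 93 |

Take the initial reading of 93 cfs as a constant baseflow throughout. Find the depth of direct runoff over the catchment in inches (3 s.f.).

Direct runoff: 0.0, 49.0, 464.0, 739.0, 930.0, 1465.0, 914.0, 570.0, 356.0, 0.0 cfs; ΣQ_DR = 5487 cfs.
V = ΣQ_DR · Δt = 5487 × 5400 s = 2.963 × 10^7 ft³.
Over A = 21.2 mi², depth = V / A = 0.602 in.

d ≈ 0.602 in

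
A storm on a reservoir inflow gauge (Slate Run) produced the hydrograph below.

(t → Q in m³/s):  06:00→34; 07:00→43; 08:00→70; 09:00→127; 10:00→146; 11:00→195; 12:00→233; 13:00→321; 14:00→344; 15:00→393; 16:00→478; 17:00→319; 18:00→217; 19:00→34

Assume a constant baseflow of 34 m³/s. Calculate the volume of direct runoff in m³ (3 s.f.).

V ≈ 8.92 × 10^6 m³

Direct-runoff ordinates (Q − Q_b): 0.0, 9.0, 36.0, 93.0, 112.0, 161.0, 199.0, 287.0, 310.0, 359.0, 444.0, 285.0, 183.0, 0.0 m³/s.
ΣQ_DR = 2478 m³/s.
With Δt = 1 h = 3600 s, V = ΣQ_DR · Δt = 2478 × 3600 = 8.92 × 10^6 m³.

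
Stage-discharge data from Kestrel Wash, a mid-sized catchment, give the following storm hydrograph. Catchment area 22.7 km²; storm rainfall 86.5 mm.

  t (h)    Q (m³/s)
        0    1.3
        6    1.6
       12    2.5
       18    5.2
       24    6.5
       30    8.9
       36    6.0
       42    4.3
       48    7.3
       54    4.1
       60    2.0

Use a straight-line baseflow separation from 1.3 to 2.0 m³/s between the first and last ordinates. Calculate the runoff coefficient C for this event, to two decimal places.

ΣQ_DR = 31.55 m³/s; V = ΣQ_DR·Δt = 6.815 × 10^5 m³.
Runoff depth d = V / A = 30.02 mm.
C = d / P = 30.02 / 86.5 = 0.35.

C ≈ 0.35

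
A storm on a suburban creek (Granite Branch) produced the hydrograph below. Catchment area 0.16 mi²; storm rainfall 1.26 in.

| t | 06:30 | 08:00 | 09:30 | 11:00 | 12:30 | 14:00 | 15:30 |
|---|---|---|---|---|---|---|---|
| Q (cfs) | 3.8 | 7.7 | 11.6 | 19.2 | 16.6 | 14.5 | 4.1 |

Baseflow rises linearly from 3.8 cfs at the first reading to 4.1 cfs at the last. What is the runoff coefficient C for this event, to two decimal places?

ΣQ_DR = 49.85 cfs; V = ΣQ_DR·Δt = 2.692 × 10^5 ft³.
Runoff depth d = V / A = 0.7242 in.
C = d / P = 0.7242 / 1.26 = 0.57.

C ≈ 0.57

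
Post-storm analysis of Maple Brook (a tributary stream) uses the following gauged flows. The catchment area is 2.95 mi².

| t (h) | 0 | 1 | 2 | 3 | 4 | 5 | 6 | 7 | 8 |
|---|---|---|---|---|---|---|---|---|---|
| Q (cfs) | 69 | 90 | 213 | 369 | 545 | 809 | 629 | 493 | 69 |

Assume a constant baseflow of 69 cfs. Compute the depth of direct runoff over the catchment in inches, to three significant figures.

d ≈ 1.40 in

Direct runoff: 0.0, 21.0, 144.0, 300.0, 476.0, 740.0, 560.0, 424.0, 0.0 cfs; ΣQ_DR = 2665 cfs.
V = ΣQ_DR · Δt = 2665 × 3600 s = 9.594 × 10^6 ft³.
Over A = 2.95 mi², depth = V / A = 1.40 in.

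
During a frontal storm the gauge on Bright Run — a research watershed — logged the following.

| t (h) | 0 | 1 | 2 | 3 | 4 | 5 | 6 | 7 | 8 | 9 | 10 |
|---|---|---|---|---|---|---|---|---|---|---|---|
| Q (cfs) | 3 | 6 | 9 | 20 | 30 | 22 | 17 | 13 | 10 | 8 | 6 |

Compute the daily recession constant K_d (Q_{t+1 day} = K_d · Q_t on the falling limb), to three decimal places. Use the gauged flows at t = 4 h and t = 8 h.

Between t = 4 h and t = 8 h the flow falls from 30 to 10 cfs over 4×1 h = 4 h.
Per-interval ratio K = (10/30)^(1/4) = 0.7598; K_d = K^(24/1) = 0.001.

K_d ≈ 0.001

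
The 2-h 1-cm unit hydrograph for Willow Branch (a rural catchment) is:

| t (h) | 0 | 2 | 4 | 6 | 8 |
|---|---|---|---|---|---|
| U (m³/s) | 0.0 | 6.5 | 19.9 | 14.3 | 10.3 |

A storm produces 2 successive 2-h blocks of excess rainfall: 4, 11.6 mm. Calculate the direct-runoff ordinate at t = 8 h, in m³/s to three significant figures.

Q ≈ 20.7 m³/s

By discrete convolution, Q_j = Σ (P_i / 10 mm) · U_{j−i}.
At t = 8 h (j=4): Q = (4/10)·10.3 + (11.6/10)·14.3 = 20.7 m³/s.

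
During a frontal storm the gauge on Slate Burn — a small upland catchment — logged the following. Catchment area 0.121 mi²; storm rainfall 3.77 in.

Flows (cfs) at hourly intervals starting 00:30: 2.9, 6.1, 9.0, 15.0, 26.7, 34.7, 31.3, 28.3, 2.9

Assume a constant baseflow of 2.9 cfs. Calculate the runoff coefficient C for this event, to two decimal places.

C ≈ 0.44

ΣQ_DR = 130.8 cfs; V = ΣQ_DR·Δt = 4.709 × 10^5 ft³.
Runoff depth d = V / A = 1.675 in.
C = d / P = 1.675 / 3.77 = 0.44.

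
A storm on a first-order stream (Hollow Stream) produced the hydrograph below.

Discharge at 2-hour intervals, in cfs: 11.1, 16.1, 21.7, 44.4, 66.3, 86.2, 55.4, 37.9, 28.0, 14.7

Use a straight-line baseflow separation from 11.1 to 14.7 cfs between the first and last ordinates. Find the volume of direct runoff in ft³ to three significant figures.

V ≈ 1.82 × 10^6 ft³

Direct-runoff ordinates (Q − Q_b): 0.00, 4.60, 9.80, 32.10, 53.60, 73.10, 41.90, 24.00, 13.70, 0.00 cfs.
ΣQ_DR = 252.8 cfs.
With Δt = 2 h = 7200 s, V = ΣQ_DR · Δt = 252.8 × 7200 = 1.82 × 10^6 ft³.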